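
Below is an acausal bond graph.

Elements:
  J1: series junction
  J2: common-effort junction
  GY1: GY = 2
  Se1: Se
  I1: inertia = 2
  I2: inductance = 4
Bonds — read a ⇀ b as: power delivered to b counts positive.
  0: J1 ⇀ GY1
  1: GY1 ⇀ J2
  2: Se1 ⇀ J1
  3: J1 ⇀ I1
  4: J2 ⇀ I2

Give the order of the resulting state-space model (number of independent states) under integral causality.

2  (I1, I2 all integral)

#2 stroke→J1  (source Se1 imposes e)
#3 stroke→I1  (I1: I, integral causality)
#0 stroke→J1  (J1 flow already set via bond 3)
#1 stroke→J2  (through GY1, causality inverts; strokes same side of GY1)
#4 stroke→I2  (J2 effort already set via bond 1)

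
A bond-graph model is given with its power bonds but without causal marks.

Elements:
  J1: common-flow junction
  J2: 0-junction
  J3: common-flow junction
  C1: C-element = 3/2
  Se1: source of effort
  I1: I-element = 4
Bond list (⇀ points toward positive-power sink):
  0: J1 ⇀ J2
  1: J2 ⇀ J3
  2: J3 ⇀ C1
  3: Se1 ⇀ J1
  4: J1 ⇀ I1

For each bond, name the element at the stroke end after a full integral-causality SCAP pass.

#3 stroke→J1  (Se1: effort source, stroke at far end)
#2 stroke→J3  (C1 outputs effort q/C1)
#1 stroke→J2  (J3 needs exactly one f-in)
#0 stroke→J1  (J2: bond 1 brought effort, rest push out)
#4 stroke→I1  (only one flow-in slot at J1)

b0 →J1
b1 →J2
b2 →J3
b3 →J1
b4 →I1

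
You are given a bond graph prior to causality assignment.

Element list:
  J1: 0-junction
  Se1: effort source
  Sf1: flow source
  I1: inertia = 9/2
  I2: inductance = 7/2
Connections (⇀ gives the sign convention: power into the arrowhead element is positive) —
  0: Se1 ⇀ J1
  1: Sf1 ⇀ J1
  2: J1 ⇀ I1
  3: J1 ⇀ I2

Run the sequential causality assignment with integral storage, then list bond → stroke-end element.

bond 0 stroke at J1
bond 1 stroke at Sf1
bond 2 stroke at I1
bond 3 stroke at I2

#0 stroke at J1  (Se1 (Se) sets effort on bond)
#1 stroke at Sf1  (source Sf1 imposes f)
#2 stroke at I1  (common-e at J1 fixed by 0)
#3 stroke at I2  (0-jn J1 has e-setter on 0)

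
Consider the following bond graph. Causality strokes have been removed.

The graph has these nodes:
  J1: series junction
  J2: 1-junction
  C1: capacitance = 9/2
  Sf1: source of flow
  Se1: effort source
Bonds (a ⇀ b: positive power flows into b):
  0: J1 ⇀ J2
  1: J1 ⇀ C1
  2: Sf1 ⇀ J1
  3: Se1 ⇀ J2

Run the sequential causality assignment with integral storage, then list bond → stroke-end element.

bond 0 stroke→J1
bond 1 stroke→J1
bond 2 stroke→Sf1
bond 3 stroke→J2

#2 →Sf1  (source Sf1 imposes f)
#3 →J2  (Se1 (Se) sets effort on bond)
#0 →J1  (1-jn J1 has f-setter on 2)
#1 →J1  (J1 flow already set via bond 2)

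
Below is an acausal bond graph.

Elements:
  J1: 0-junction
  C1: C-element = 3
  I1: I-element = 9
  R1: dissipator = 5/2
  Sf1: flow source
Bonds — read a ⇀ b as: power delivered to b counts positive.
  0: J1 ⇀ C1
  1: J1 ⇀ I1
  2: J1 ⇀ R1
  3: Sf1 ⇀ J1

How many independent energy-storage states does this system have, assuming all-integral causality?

2  (C1, I1 all integral)

b3 →Sf1  (source Sf1 imposes f)
b0 →J1  (C1: C, integral causality)
b1 →I1  (J1: bond 0 brought effort, rest push out)
b2 →R1  (J1 effort already set via bond 0)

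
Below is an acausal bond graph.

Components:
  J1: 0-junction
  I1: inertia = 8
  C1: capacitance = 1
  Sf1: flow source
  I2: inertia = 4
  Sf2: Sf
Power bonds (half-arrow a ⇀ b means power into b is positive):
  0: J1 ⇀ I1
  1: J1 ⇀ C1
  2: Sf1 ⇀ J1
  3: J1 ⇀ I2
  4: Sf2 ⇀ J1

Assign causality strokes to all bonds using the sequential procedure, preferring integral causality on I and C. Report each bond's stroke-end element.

β2 |Sf1  (source Sf1 imposes f)
β4 |Sf2  (Sf2 fixes flow; stroke at Sf2)
β0 |I1  (I1: I, integral causality)
β1 |J1  (C1: C, integral causality)
β3 |I2  (J1: bond 1 brought effort, rest push out)

bond 0 stroke→I1
bond 1 stroke→J1
bond 2 stroke→Sf1
bond 3 stroke→I2
bond 4 stroke→Sf2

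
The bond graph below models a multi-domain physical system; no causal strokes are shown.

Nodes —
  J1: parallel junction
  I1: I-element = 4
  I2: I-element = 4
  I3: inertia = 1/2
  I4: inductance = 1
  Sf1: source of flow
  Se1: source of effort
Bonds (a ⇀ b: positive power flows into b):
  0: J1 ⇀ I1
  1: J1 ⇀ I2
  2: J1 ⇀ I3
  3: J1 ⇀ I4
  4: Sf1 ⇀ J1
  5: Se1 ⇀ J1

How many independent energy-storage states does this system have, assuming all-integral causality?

b4 stroke at Sf1  (Sf1 fixes flow; stroke at Sf1)
b5 stroke at J1  (Se1 fixes effort; stroke away)
b0 stroke at I1  (J1: bond 5 brought effort, rest push out)
b1 stroke at I2  (0-jn J1 has e-setter on 5)
b2 stroke at I3  (J1: bond 5 brought effort, rest push out)
b3 stroke at I4  (J1 effort already set via bond 5)

4  (I1, I2, I3, I4 all integral)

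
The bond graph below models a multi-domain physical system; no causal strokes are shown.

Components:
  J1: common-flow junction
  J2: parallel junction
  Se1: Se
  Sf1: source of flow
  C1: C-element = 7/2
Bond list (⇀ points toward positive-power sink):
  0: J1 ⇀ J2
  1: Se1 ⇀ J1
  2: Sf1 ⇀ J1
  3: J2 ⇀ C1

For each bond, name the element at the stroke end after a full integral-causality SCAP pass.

b1 stroke at J1  (Se1 (Se) sets effort on bond)
b2 stroke at Sf1  (Sf1 fixes flow; stroke at Sf1)
b0 stroke at J1  (J1: bond 2 brought flow, rest push out)
b3 stroke at J2  (J2: last free bond brings effort in)

β0 |J1
β1 |J1
β2 |Sf1
β3 |J2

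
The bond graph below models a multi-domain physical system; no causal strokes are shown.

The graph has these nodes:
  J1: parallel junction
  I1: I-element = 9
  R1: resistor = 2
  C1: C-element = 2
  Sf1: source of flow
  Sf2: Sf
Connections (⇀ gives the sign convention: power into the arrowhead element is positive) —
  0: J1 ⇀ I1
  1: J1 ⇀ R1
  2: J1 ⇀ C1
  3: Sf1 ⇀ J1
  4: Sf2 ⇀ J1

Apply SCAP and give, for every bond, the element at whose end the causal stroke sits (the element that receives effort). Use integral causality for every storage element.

bond 0 →I1
bond 1 →R1
bond 2 →J1
bond 3 →Sf1
bond 4 →Sf2

#3 stroke at Sf1  (Sf1 (Sf) sets flow on bond)
#4 stroke at Sf2  (source Sf2 imposes f)
#0 stroke at I1  (I1 outputs flow p/I1)
#2 stroke at J1  (C1 integral (e out))
#1 stroke at R1  (common-e at J1 fixed by 2)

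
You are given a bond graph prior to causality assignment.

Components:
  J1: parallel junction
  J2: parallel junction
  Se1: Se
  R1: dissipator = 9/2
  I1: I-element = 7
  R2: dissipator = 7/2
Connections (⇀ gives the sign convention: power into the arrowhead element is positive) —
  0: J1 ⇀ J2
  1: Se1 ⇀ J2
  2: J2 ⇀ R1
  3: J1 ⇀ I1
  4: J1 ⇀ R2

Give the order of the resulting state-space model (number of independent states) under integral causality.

#1 →J2  (Se1: effort source, stroke at far end)
#0 →J1  (J2 effort already set via bond 1)
#2 →R1  (J2 effort already set via bond 1)
#3 →I1  (common-e at J1 fixed by 0)
#4 →R2  (0-jn J1 has e-setter on 0)

1  (I1 all integral)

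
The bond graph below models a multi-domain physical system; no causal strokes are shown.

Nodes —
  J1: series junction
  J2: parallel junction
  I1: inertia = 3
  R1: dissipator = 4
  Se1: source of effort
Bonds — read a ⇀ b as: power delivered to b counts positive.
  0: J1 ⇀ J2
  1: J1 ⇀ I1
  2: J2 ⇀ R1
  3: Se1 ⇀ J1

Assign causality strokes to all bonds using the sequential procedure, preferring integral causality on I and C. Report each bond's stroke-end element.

b3 stroke at J1  (Se1 fixes effort; stroke away)
b1 stroke at I1  (I1: I, integral causality)
b0 stroke at J1  (1-jn J1 has f-setter on 1)
b2 stroke at J2  (J2: last free bond brings effort in)

bond 0 →J1
bond 1 →I1
bond 2 →J2
bond 3 →J1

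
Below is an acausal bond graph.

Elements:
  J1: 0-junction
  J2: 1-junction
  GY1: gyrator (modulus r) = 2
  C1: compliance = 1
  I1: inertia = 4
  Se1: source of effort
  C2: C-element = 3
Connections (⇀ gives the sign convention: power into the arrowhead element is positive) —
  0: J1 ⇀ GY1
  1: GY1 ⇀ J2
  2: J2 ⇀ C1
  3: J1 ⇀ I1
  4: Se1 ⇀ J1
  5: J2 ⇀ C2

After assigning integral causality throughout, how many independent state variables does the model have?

b4 stroke→J1  (source Se1 imposes e)
b0 stroke→GY1  (J1 effort already set via bond 4)
b3 stroke→I1  (J1: bond 4 brought effort, rest push out)
b1 stroke→GY1  (through GY1, causality inverts; strokes same side of GY1)
b2 stroke→J2  (common-f at J2 fixed by 1)
b5 stroke→J2  (J2: bond 1 brought flow, rest push out)

3  (C1, C2, I1 all integral)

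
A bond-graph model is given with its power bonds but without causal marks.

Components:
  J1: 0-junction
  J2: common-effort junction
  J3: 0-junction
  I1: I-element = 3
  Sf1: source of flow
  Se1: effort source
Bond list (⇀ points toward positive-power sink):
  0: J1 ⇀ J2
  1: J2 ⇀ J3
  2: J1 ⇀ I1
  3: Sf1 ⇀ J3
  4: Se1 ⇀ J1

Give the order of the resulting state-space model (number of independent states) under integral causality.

bond 3 stroke→Sf1  (Sf1 fixes flow; stroke at Sf1)
bond 4 stroke→J1  (source Se1 imposes e)
bond 0 stroke→J2  (common-e at J1 fixed by 4)
bond 2 stroke→I1  (common-e at J1 fixed by 4)
bond 1 stroke→J3  (0-jn J2 has e-setter on 0)

1  (I1 all integral)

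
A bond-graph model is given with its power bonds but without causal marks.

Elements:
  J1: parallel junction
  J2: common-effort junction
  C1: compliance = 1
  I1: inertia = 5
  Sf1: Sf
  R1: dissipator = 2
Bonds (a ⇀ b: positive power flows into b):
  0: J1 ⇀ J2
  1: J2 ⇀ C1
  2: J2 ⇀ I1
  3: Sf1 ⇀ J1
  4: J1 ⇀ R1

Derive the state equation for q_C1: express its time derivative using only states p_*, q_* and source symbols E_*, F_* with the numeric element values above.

bond 3 →Sf1  (Sf1 fixes flow; stroke at Sf1)
bond 1 →J2  (C1 outputs effort q/C1)
bond 0 →J1  (0-jn J2 has e-setter on 1)
bond 2 →I1  (J2 effort already set via bond 1)
bond 4 →R1  (J1: bond 0 brought effort, rest push out)

dq_C1/dt = F_Sf1 - p_I1/5 - q_C1/2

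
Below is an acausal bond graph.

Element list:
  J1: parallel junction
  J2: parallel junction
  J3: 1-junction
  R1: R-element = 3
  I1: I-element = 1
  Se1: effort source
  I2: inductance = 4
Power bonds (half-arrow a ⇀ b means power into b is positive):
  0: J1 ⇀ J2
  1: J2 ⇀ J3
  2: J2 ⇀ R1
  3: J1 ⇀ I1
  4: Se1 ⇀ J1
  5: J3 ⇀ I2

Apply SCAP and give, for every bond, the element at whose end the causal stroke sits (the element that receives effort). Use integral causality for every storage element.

bond 0 →J2
bond 1 →J3
bond 2 →R1
bond 3 →I1
bond 4 →J1
bond 5 →I2

b4 |J1  (source Se1 imposes e)
b0 |J2  (0-jn J1 has e-setter on 4)
b3 |I1  (J1 effort already set via bond 4)
b1 |J3  (J2 effort already set via bond 0)
b2 |R1  (J2: bond 0 brought effort, rest push out)
b5 |I2  (J3 needs exactly one f-in)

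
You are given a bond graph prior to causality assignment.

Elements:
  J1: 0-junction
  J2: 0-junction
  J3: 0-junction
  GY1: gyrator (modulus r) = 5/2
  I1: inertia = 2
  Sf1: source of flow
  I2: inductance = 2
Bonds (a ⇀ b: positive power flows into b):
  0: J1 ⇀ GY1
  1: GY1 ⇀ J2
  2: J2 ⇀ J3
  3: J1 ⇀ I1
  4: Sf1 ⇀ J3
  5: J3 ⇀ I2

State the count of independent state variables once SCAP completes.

β4 stroke→Sf1  (Sf1: flow source, stroke at near end)
β3 stroke→I1  (prefer integral on I1)
β0 stroke→J1  (J1 needs exactly one e-in)
β1 stroke→J2  (through GY1, causality inverts; strokes same side of GY1)
β2 stroke→J3  (0-jn J2 has e-setter on 1)
β5 stroke→I2  (J3 effort already set via bond 2)

2  (I1, I2 all integral)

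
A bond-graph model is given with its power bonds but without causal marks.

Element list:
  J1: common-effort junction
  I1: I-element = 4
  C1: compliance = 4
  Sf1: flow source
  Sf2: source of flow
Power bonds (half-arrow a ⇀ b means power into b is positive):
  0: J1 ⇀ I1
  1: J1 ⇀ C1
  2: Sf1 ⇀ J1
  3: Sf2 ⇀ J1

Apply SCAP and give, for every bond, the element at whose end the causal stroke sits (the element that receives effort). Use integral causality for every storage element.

bond 0 stroke→I1
bond 1 stroke→J1
bond 2 stroke→Sf1
bond 3 stroke→Sf2

bond 2 stroke→Sf1  (Sf1 (Sf) sets flow on bond)
bond 3 stroke→Sf2  (Sf2 (Sf) sets flow on bond)
bond 0 stroke→I1  (I1: I, integral causality)
bond 1 stroke→J1  (only one effort-in slot at J1)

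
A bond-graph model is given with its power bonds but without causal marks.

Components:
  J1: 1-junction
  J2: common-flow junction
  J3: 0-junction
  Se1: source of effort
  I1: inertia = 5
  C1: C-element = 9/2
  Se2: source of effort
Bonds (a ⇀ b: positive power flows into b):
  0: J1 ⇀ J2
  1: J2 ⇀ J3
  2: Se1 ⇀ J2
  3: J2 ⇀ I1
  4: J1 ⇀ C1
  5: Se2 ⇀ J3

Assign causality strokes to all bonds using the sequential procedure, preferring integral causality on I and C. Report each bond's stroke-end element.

bond 2 stroke at J2  (Se1 (Se) sets effort on bond)
bond 5 stroke at J3  (Se2: effort source, stroke at far end)
bond 1 stroke at J2  (common-e at J3 fixed by 5)
bond 3 stroke at I1  (I1: I, integral causality)
bond 0 stroke at J2  (J2 flow already set via bond 3)
bond 4 stroke at J1  (common-f at J1 fixed by 0)

β0 →J2
β1 →J2
β2 →J2
β3 →I1
β4 →J1
β5 →J3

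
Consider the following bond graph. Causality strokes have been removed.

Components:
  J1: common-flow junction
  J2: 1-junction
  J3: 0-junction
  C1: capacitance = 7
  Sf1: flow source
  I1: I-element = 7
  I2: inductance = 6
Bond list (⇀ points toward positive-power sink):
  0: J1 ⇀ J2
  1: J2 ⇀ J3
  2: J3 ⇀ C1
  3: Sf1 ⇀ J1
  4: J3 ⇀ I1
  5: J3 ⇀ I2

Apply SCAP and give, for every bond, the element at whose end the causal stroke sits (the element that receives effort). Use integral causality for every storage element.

β0 →J1
β1 →J2
β2 →J3
β3 →Sf1
β4 →I1
β5 →I2

b3 →Sf1  (Sf1 (Sf) sets flow on bond)
b0 →J1  (J1: bond 3 brought flow, rest push out)
b1 →J2  (J2 flow already set via bond 0)
b2 →J3  (prefer integral on C1)
b4 →I1  (common-e at J3 fixed by 2)
b5 →I2  (common-e at J3 fixed by 2)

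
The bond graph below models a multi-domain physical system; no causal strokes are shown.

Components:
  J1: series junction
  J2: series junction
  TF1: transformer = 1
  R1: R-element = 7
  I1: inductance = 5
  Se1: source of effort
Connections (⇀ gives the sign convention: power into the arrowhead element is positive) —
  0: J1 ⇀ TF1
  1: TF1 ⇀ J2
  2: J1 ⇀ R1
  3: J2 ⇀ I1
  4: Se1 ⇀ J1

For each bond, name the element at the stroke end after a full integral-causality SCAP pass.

b4 →J1  (Se1 fixes effort; stroke away)
b3 →I1  (I1: I, integral causality)
b1 →J2  (J2 flow already set via bond 3)
b0 →TF1  (TF TF1: opposite of bond 1)
b2 →J1  (J1: bond 0 brought flow, rest push out)

bond 0 stroke→TF1
bond 1 stroke→J2
bond 2 stroke→J1
bond 3 stroke→I1
bond 4 stroke→J1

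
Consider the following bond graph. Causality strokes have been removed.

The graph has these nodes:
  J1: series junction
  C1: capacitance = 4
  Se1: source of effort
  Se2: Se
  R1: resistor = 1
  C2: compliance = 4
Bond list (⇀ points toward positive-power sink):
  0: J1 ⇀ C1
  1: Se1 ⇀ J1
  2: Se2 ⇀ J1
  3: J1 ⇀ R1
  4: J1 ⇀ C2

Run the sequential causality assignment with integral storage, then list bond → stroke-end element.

bond 0 stroke at J1
bond 1 stroke at J1
bond 2 stroke at J1
bond 3 stroke at R1
bond 4 stroke at J1

bond 1 stroke at J1  (Se1 (Se) sets effort on bond)
bond 2 stroke at J1  (Se2: effort source, stroke at far end)
bond 0 stroke at J1  (C1 integral (e out))
bond 4 stroke at J1  (C2: C, integral causality)
bond 3 stroke at R1  (J1 needs exactly one f-in)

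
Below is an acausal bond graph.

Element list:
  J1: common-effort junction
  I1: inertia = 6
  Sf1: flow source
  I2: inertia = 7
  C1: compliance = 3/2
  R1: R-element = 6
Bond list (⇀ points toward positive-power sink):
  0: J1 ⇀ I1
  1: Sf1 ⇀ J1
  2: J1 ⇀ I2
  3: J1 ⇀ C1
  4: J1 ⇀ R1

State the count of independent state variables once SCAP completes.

3  (C1, I1, I2 all integral)

b1 →Sf1  (Sf1 (Sf) sets flow on bond)
b0 →I1  (I1: I, integral causality)
b2 →I2  (I2 integral (f out))
b3 →J1  (C1 outputs effort q/C1)
b4 →R1  (J1: bond 3 brought effort, rest push out)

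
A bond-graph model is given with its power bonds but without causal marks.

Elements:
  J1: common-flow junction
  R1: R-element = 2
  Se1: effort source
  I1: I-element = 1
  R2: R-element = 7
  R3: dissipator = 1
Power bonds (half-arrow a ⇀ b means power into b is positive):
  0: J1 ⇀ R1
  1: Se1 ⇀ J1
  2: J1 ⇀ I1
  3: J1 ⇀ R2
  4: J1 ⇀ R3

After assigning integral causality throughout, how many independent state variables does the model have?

1  (I1 all integral)

β1 stroke→J1  (Se1 fixes effort; stroke away)
β2 stroke→I1  (I1 integral (f out))
β0 stroke→J1  (common-f at J1 fixed by 2)
β3 stroke→J1  (1-jn J1 has f-setter on 2)
β4 stroke→J1  (J1 flow already set via bond 2)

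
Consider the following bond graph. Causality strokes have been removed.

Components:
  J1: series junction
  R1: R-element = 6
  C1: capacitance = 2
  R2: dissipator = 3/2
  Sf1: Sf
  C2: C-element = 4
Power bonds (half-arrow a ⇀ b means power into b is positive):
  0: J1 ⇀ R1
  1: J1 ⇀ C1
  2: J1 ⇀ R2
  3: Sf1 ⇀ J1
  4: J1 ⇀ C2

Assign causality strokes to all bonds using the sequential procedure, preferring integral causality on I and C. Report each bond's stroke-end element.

#3 stroke→Sf1  (Sf1 fixes flow; stroke at Sf1)
#0 stroke→J1  (1-jn J1 has f-setter on 3)
#1 stroke→J1  (1-jn J1 has f-setter on 3)
#2 stroke→J1  (J1: bond 3 brought flow, rest push out)
#4 stroke→J1  (1-jn J1 has f-setter on 3)

#0 stroke at J1
#1 stroke at J1
#2 stroke at J1
#3 stroke at Sf1
#4 stroke at J1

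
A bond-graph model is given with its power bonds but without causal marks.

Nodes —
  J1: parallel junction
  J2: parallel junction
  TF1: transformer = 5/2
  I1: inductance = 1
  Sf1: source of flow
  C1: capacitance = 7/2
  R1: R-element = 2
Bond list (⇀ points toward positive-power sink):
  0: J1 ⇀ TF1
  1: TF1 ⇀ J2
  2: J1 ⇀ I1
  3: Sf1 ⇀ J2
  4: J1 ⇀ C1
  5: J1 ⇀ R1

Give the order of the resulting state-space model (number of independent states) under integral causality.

β3 →Sf1  (Sf1 (Sf) sets flow on bond)
β1 →J2  (J2 needs exactly one e-in)
β0 →TF1  (TF1 one-in-one-out from 1)
β2 →I1  (I1 outputs flow p/I1)
β4 →J1  (C1: C, integral causality)
β5 →R1  (J1: bond 4 brought effort, rest push out)

2  (C1, I1 all integral)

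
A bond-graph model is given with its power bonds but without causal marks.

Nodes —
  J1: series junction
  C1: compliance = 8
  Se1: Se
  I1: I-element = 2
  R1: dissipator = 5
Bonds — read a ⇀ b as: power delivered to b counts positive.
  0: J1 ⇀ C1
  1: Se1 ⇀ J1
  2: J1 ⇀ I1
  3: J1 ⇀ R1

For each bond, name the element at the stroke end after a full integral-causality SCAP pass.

b1 |J1  (Se1 fixes effort; stroke away)
b0 |J1  (C1 integral (e out))
b2 |I1  (I1 integral (f out))
b3 |J1  (J1 flow already set via bond 2)

#0 →J1
#1 →J1
#2 →I1
#3 →J1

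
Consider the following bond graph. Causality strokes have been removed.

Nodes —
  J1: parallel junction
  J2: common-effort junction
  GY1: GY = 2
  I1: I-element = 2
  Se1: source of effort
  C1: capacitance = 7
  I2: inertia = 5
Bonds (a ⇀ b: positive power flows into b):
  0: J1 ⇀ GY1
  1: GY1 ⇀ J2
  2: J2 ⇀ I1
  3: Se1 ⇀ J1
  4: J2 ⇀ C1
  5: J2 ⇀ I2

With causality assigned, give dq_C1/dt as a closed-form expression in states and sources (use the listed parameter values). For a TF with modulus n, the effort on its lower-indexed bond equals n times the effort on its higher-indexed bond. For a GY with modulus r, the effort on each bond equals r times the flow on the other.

dq_C1/dt = E_Se1/2 - p_I1/2 - p_I2/5

b3 |J1  (source Se1 imposes e)
b0 |GY1  (J1: bond 3 brought effort, rest push out)
b1 |GY1  (through GY1, causality inverts; strokes same side of GY1)
b2 |I1  (I1 outputs flow p/I1)
b4 |J2  (C1 integral (e out))
b5 |I2  (J2: bond 4 brought effort, rest push out)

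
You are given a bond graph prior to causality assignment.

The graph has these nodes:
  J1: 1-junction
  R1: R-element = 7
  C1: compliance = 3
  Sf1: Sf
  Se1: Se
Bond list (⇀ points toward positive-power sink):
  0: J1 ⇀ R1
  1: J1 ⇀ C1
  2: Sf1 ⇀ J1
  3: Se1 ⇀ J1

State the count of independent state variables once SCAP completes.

β2 stroke at Sf1  (source Sf1 imposes f)
β3 stroke at J1  (source Se1 imposes e)
β0 stroke at J1  (J1: bond 2 brought flow, rest push out)
β1 stroke at J1  (J1: bond 2 brought flow, rest push out)

1  (C1 all integral)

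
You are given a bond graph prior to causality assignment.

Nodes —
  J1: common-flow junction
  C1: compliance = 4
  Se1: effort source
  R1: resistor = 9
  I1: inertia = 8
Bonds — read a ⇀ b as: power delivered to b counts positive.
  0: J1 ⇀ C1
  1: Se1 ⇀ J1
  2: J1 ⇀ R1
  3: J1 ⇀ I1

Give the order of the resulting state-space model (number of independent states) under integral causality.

2  (C1, I1 all integral)

b1 |J1  (source Se1 imposes e)
b0 |J1  (C1 outputs effort q/C1)
b3 |I1  (I1 outputs flow p/I1)
b2 |J1  (J1: bond 3 brought flow, rest push out)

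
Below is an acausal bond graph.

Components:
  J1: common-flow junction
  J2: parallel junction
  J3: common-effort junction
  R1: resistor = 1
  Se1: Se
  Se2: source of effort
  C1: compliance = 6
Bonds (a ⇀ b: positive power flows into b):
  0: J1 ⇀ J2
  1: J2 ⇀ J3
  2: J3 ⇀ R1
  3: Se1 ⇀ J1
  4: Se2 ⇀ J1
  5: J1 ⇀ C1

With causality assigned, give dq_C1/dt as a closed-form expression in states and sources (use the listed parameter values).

bond 3 stroke at J1  (Se1: effort source, stroke at far end)
bond 4 stroke at J1  (Se2: effort source, stroke at far end)
bond 5 stroke at J1  (prefer integral on C1)
bond 0 stroke at J2  (J1 needs exactly one f-in)
bond 1 stroke at J3  (common-e at J2 fixed by 0)
bond 2 stroke at R1  (J3: bond 1 brought effort, rest push out)

dq_C1/dt = E_Se1 + E_Se2 - q_C1/6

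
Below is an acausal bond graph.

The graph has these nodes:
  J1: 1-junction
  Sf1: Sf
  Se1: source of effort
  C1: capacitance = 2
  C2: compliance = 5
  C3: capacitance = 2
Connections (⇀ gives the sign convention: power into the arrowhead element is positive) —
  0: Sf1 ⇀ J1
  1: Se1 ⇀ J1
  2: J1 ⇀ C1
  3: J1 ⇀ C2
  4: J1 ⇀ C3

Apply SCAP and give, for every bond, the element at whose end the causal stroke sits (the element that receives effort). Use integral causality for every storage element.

β0 stroke at Sf1
β1 stroke at J1
β2 stroke at J1
β3 stroke at J1
β4 stroke at J1

bond 0 →Sf1  (Sf1 fixes flow; stroke at Sf1)
bond 1 →J1  (Se1 (Se) sets effort on bond)
bond 2 →J1  (common-f at J1 fixed by 0)
bond 3 →J1  (J1 flow already set via bond 0)
bond 4 →J1  (J1 flow already set via bond 0)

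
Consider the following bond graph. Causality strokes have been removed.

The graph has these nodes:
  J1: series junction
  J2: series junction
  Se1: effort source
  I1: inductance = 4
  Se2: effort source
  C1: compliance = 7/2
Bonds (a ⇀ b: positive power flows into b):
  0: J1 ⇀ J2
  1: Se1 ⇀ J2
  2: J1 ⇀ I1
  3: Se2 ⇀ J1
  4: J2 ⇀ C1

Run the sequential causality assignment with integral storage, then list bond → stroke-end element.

#1 →J2  (Se1 (Se) sets effort on bond)
#3 →J1  (source Se2 imposes e)
#2 →I1  (I1 integral (f out))
#0 →J1  (1-jn J1 has f-setter on 2)
#4 →J2  (J2: bond 0 brought flow, rest push out)

β0 →J1
β1 →J2
β2 →I1
β3 →J1
β4 →J2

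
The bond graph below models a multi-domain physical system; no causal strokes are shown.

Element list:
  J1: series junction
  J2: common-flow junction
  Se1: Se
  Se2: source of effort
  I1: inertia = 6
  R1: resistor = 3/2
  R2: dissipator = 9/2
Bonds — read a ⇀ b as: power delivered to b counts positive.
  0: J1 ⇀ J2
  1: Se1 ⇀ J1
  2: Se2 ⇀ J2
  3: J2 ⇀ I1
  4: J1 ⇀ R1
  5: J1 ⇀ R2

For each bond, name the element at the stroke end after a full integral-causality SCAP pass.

b1 stroke→J1  (Se1 fixes effort; stroke away)
b2 stroke→J2  (Se2 (Se) sets effort on bond)
b3 stroke→I1  (I1 outputs flow p/I1)
b0 stroke→J2  (1-jn J2 has f-setter on 3)
b4 stroke→J1  (1-jn J1 has f-setter on 0)
b5 stroke→J1  (J1 flow already set via bond 0)

β0 |J2
β1 |J1
β2 |J2
β3 |I1
β4 |J1
β5 |J1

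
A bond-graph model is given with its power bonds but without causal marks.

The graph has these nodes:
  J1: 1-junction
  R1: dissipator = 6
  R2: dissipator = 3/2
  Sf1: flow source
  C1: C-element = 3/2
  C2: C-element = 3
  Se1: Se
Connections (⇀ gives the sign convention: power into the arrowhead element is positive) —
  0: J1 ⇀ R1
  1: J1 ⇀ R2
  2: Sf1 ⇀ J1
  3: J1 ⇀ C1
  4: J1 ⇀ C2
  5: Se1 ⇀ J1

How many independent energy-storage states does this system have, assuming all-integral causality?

b2 stroke at Sf1  (Sf1: flow source, stroke at near end)
b5 stroke at J1  (Se1: effort source, stroke at far end)
b0 stroke at J1  (common-f at J1 fixed by 2)
b1 stroke at J1  (J1: bond 2 brought flow, rest push out)
b3 stroke at J1  (J1 flow already set via bond 2)
b4 stroke at J1  (common-f at J1 fixed by 2)

2  (C1, C2 all integral)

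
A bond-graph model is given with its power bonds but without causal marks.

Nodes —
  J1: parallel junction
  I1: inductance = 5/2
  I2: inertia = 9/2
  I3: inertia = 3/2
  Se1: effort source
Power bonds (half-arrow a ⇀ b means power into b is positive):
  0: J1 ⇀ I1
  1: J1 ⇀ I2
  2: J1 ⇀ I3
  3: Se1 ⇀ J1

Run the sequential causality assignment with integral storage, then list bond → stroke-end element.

bond 3 stroke at J1  (Se1 fixes effort; stroke away)
bond 0 stroke at I1  (0-jn J1 has e-setter on 3)
bond 1 stroke at I2  (J1: bond 3 brought effort, rest push out)
bond 2 stroke at I3  (J1 effort already set via bond 3)

β0 |I1
β1 |I2
β2 |I3
β3 |J1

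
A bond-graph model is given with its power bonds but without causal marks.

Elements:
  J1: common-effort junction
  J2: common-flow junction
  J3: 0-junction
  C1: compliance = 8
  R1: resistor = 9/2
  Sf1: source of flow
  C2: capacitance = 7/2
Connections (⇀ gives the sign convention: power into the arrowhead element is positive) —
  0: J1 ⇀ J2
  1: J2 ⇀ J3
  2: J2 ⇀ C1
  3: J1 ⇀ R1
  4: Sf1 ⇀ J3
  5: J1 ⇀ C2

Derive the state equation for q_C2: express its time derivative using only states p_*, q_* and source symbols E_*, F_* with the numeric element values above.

dq_C2/dt = F_Sf1 - 4*q_C2/63

#4 |Sf1  (source Sf1 imposes f)
#1 |J3  (only one effort-in slot at J3)
#0 |J2  (common-f at J2 fixed by 1)
#2 |J2  (common-f at J2 fixed by 1)
#5 |J1  (C2 outputs effort q/C2)
#3 |R1  (J1: bond 5 brought effort, rest push out)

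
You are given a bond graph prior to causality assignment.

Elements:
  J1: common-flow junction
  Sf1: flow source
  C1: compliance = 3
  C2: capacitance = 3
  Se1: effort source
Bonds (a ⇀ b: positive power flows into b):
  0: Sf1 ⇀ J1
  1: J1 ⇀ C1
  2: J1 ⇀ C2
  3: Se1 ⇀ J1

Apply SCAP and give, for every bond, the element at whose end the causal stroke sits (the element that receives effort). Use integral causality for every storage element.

bond 0 stroke at Sf1
bond 1 stroke at J1
bond 2 stroke at J1
bond 3 stroke at J1

β0 stroke at Sf1  (Sf1 fixes flow; stroke at Sf1)
β3 stroke at J1  (source Se1 imposes e)
β1 stroke at J1  (J1: bond 0 brought flow, rest push out)
β2 stroke at J1  (J1: bond 0 brought flow, rest push out)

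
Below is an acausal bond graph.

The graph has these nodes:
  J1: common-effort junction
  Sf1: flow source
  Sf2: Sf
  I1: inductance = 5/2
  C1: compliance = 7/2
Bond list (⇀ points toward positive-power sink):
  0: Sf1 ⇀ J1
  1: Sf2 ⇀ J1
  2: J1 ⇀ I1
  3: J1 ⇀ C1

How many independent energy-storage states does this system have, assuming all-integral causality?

2  (C1, I1 all integral)

#0 stroke→Sf1  (source Sf1 imposes f)
#1 stroke→Sf2  (Sf2 (Sf) sets flow on bond)
#2 stroke→I1  (I1: I, integral causality)
#3 stroke→J1  (J1: last free bond brings effort in)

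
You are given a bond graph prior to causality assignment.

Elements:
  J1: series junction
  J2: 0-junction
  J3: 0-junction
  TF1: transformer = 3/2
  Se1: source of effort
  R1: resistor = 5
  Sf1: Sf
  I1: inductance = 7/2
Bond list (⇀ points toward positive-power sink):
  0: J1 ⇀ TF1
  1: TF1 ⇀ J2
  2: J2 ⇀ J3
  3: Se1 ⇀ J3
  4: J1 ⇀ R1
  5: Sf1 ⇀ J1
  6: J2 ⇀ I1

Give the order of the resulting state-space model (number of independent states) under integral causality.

#3 stroke→J3  (Se1 (Se) sets effort on bond)
#5 stroke→Sf1  (Sf1 (Sf) sets flow on bond)
#0 stroke→J1  (1-jn J1 has f-setter on 5)
#4 stroke→J1  (J1: bond 5 brought flow, rest push out)
#2 stroke→J2  (J3 effort already set via bond 3)
#1 stroke→TF1  (TF TF1: opposite of bond 0)
#6 stroke→I1  (J2: bond 2 brought effort, rest push out)

1  (I1 all integral)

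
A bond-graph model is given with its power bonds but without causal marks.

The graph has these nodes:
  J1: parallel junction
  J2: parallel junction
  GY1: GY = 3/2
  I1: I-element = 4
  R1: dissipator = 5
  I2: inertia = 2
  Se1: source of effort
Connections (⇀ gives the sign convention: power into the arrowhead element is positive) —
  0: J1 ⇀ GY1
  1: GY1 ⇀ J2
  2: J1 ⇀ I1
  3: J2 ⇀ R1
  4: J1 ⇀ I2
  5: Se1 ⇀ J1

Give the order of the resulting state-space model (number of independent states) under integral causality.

#5 stroke→J1  (Se1 fixes effort; stroke away)
#0 stroke→GY1  (common-e at J1 fixed by 5)
#2 stroke→I1  (0-jn J1 has e-setter on 5)
#4 stroke→I2  (0-jn J1 has e-setter on 5)
#1 stroke→GY1  (GY1 both-in/both-out from 0)
#3 stroke→J2  (J2 needs exactly one e-in)

2  (I1, I2 all integral)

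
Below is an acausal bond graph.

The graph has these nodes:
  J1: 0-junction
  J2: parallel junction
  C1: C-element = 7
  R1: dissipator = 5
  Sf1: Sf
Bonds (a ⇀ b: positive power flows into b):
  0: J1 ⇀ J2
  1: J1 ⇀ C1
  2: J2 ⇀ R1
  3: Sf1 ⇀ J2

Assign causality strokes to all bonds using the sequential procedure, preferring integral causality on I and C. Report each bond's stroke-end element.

bond 3 stroke at Sf1  (Sf1 fixes flow; stroke at Sf1)
bond 1 stroke at J1  (C1: C, integral causality)
bond 0 stroke at J2  (common-e at J1 fixed by 1)
bond 2 stroke at R1  (J2 effort already set via bond 0)

bond 0 stroke at J2
bond 1 stroke at J1
bond 2 stroke at R1
bond 3 stroke at Sf1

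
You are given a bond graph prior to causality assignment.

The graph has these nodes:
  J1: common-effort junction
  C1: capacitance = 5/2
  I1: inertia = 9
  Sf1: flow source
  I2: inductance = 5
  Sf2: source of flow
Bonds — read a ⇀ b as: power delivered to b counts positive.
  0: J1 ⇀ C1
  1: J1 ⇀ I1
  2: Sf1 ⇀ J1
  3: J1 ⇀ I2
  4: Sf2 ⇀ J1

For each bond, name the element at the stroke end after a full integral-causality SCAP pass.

β2 stroke at Sf1  (Sf1 fixes flow; stroke at Sf1)
β4 stroke at Sf2  (Sf2: flow source, stroke at near end)
β0 stroke at J1  (C1 outputs effort q/C1)
β1 stroke at I1  (J1: bond 0 brought effort, rest push out)
β3 stroke at I2  (0-jn J1 has e-setter on 0)

#0 →J1
#1 →I1
#2 →Sf1
#3 →I2
#4 →Sf2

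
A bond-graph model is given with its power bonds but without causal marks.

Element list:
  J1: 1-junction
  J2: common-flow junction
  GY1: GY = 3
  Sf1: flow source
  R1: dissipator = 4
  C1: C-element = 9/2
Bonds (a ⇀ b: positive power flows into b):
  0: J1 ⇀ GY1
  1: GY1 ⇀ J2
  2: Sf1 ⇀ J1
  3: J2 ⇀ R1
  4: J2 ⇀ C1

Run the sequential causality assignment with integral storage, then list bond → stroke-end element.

bond 2 |Sf1  (Sf1 (Sf) sets flow on bond)
bond 0 |J1  (common-f at J1 fixed by 2)
bond 1 |J2  (GY1 both-in/both-out from 0)
bond 4 |J2  (C1 outputs effort q/C1)
bond 3 |R1  (only one flow-in slot at J2)

β0 →J1
β1 →J2
β2 →Sf1
β3 →R1
β4 →J2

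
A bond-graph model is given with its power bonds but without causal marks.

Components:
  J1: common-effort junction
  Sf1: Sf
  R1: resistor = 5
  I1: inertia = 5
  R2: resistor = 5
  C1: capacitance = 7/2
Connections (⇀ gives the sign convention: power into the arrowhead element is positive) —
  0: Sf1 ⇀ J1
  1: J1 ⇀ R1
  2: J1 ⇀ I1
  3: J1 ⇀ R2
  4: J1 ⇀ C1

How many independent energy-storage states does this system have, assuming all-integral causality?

2  (C1, I1 all integral)

b0 stroke→Sf1  (source Sf1 imposes f)
b2 stroke→I1  (I1 integral (f out))
b4 stroke→J1  (C1 integral (e out))
b1 stroke→R1  (J1 effort already set via bond 4)
b3 stroke→R2  (common-e at J1 fixed by 4)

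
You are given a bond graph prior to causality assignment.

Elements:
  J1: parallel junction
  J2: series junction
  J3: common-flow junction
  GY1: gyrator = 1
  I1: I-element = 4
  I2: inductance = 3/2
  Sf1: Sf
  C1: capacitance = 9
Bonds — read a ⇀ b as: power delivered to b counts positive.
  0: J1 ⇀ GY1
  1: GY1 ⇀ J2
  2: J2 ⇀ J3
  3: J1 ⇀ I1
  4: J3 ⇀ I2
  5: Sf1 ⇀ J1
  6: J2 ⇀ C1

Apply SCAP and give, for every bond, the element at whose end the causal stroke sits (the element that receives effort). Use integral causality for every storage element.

#5 stroke→Sf1  (Sf1 fixes flow; stroke at Sf1)
#3 stroke→I1  (I1 integral (f out))
#0 stroke→J1  (only one effort-in slot at J1)
#1 stroke→J2  (GY1 both-in/both-out from 0)
#4 stroke→I2  (prefer integral on I2)
#2 stroke→J3  (J3: bond 4 brought flow, rest push out)
#6 stroke→J2  (common-f at J2 fixed by 2)

b0 →J1
b1 →J2
b2 →J3
b3 →I1
b4 →I2
b5 →Sf1
b6 →J2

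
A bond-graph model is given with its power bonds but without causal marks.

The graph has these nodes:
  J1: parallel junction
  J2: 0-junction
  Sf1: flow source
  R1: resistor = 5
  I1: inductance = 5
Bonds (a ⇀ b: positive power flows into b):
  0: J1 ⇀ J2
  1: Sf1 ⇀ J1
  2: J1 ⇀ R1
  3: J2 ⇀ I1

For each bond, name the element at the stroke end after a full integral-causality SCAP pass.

#0 stroke at J2
#1 stroke at Sf1
#2 stroke at J1
#3 stroke at I1

β1 stroke→Sf1  (Sf1: flow source, stroke at near end)
β3 stroke→I1  (I1: I, integral causality)
β0 stroke→J2  (closing 0-jn rule on J2)
β2 stroke→J1  (closing 0-jn rule on J1)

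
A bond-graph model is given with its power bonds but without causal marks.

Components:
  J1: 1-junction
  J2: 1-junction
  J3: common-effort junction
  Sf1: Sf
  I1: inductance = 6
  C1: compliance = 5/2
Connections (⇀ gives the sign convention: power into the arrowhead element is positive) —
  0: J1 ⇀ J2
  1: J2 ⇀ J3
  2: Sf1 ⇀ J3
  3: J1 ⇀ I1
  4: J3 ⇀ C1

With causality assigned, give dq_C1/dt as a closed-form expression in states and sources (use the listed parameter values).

#2 stroke at Sf1  (source Sf1 imposes f)
#3 stroke at I1  (I1 outputs flow p/I1)
#0 stroke at J1  (1-jn J1 has f-setter on 3)
#1 stroke at J2  (J2 flow already set via bond 0)
#4 stroke at J3  (closing 0-jn rule on J3)

dq_C1/dt = F_Sf1 + p_I1/6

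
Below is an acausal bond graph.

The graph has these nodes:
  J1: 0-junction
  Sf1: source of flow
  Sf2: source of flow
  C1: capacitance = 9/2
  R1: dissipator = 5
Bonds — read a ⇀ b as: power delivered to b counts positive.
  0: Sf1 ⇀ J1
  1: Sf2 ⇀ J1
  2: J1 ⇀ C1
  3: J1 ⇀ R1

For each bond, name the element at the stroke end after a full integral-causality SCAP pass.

β0 stroke→Sf1  (Sf1 (Sf) sets flow on bond)
β1 stroke→Sf2  (Sf2: flow source, stroke at near end)
β2 stroke→J1  (prefer integral on C1)
β3 stroke→R1  (J1 effort already set via bond 2)

#0 stroke→Sf1
#1 stroke→Sf2
#2 stroke→J1
#3 stroke→R1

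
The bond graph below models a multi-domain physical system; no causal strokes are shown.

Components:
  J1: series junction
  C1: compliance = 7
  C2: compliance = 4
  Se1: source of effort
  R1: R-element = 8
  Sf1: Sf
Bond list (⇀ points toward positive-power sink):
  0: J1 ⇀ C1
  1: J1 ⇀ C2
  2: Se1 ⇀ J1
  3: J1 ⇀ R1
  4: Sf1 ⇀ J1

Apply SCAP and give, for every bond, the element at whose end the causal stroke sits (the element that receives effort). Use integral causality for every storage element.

β0 stroke→J1
β1 stroke→J1
β2 stroke→J1
β3 stroke→J1
β4 stroke→Sf1

bond 2 |J1  (Se1 (Se) sets effort on bond)
bond 4 |Sf1  (Sf1 fixes flow; stroke at Sf1)
bond 0 |J1  (common-f at J1 fixed by 4)
bond 1 |J1  (J1 flow already set via bond 4)
bond 3 |J1  (J1 flow already set via bond 4)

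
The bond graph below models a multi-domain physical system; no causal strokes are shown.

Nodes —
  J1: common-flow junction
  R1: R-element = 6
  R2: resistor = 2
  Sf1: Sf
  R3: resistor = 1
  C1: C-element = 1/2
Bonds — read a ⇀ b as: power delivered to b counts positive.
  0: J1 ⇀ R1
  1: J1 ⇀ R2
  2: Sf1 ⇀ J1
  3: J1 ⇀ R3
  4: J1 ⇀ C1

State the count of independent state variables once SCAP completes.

1  (C1 all integral)

β2 stroke at Sf1  (Sf1: flow source, stroke at near end)
β0 stroke at J1  (common-f at J1 fixed by 2)
β1 stroke at J1  (common-f at J1 fixed by 2)
β3 stroke at J1  (1-jn J1 has f-setter on 2)
β4 stroke at J1  (J1: bond 2 brought flow, rest push out)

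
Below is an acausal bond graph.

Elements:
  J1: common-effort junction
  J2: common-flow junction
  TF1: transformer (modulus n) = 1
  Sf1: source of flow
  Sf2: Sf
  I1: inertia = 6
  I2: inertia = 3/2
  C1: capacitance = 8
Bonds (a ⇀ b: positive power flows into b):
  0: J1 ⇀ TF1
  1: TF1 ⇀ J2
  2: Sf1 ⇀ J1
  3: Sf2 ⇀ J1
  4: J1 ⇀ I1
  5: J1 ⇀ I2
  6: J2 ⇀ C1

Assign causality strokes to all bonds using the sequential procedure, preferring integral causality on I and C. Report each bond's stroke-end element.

#2 stroke→Sf1  (Sf1: flow source, stroke at near end)
#3 stroke→Sf2  (Sf2 (Sf) sets flow on bond)
#4 stroke→I1  (prefer integral on I1)
#5 stroke→I2  (I2 integral (f out))
#0 stroke→J1  (closing 0-jn rule on J1)
#1 stroke→TF1  (TF1 one-in-one-out from 0)
#6 stroke→J2  (1-jn J2 has f-setter on 1)

b0 →J1
b1 →TF1
b2 →Sf1
b3 →Sf2
b4 →I1
b5 →I2
b6 →J2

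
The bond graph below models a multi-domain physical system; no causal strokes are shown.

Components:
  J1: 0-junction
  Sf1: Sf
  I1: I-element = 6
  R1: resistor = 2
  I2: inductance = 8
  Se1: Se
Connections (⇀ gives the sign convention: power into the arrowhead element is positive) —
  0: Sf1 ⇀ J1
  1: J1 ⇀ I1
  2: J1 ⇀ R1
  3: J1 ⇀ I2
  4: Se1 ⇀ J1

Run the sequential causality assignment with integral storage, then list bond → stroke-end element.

β0 →Sf1  (source Sf1 imposes f)
β4 →J1  (Se1 fixes effort; stroke away)
β1 →I1  (J1: bond 4 brought effort, rest push out)
β2 →R1  (common-e at J1 fixed by 4)
β3 →I2  (0-jn J1 has e-setter on 4)

#0 stroke at Sf1
#1 stroke at I1
#2 stroke at R1
#3 stroke at I2
#4 stroke at J1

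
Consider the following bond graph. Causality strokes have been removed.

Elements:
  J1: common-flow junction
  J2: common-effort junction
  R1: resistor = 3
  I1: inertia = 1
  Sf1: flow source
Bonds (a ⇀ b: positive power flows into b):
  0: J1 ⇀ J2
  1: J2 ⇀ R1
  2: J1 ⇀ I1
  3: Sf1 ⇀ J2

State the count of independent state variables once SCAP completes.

1  (I1 all integral)

#3 stroke→Sf1  (Sf1 fixes flow; stroke at Sf1)
#2 stroke→I1  (I1 outputs flow p/I1)
#0 stroke→J1  (J1 flow already set via bond 2)
#1 stroke→J2  (J2: last free bond brings effort in)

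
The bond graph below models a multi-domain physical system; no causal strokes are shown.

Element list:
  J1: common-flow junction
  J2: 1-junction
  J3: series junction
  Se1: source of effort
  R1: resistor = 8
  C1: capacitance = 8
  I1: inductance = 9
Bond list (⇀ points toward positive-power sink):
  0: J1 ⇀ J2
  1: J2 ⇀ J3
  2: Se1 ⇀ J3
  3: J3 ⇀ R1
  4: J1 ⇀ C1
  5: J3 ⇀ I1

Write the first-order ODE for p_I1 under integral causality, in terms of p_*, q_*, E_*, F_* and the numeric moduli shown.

#2 →J3  (Se1 (Se) sets effort on bond)
#4 →J1  (C1: C, integral causality)
#0 →J2  (only one flow-in slot at J1)
#1 →J3  (closing 1-jn rule on J2)
#5 →I1  (I1 outputs flow p/I1)
#3 →J3  (J3 flow already set via bond 5)

dp_I1/dt = E_Se1 - 8*p_I1/9 - q_C1/8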